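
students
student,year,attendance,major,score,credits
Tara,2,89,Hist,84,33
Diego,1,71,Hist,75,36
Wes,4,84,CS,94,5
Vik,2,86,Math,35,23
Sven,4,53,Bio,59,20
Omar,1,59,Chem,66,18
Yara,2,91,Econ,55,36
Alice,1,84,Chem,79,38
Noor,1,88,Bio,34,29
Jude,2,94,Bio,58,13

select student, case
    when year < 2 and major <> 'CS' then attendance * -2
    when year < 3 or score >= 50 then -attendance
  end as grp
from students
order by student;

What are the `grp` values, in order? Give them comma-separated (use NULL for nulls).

student=Alice: year < 2 and major <> 'CS' → -168
student=Diego: year < 2 and major <> 'CS' → -142
student=Jude: year < 3 or score >= 50 → -94
student=Noor: year < 2 and major <> 'CS' → -176
student=Omar: year < 2 and major <> 'CS' → -118
student=Sven: year < 3 or score >= 50 → -53
student=Tara: year < 3 or score >= 50 → -89
student=Vik: year < 3 or score >= 50 → -86
student=Wes: year < 3 or score >= 50 → -84
student=Yara: year < 3 or score >= 50 → -91

-168, -142, -94, -176, -118, -53, -89, -86, -84, -91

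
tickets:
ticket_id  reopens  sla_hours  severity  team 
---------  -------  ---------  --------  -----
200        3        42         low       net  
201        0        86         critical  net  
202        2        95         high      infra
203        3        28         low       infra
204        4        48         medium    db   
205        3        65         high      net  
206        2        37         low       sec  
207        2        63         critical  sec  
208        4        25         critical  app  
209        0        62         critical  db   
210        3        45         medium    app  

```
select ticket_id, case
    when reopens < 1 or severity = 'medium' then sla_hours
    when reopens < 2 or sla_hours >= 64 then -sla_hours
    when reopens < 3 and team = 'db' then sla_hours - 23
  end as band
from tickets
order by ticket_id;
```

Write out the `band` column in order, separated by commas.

NULL, 86, -95, NULL, 48, -65, NULL, NULL, NULL, 62, 45

ticket_id=200: (no match → NULL) → NULL
ticket_id=201: reopens < 1 or severity = 'medium' → 86
ticket_id=202: reopens < 2 or sla_hours >= 64 → -95
ticket_id=203: (no match → NULL) → NULL
ticket_id=204: reopens < 1 or severity = 'medium' → 48
ticket_id=205: reopens < 2 or sla_hours >= 64 → -65
ticket_id=206: (no match → NULL) → NULL
ticket_id=207: (no match → NULL) → NULL
ticket_id=208: (no match → NULL) → NULL
ticket_id=209: reopens < 1 or severity = 'medium' → 62
ticket_id=210: reopens < 1 or severity = 'medium' → 45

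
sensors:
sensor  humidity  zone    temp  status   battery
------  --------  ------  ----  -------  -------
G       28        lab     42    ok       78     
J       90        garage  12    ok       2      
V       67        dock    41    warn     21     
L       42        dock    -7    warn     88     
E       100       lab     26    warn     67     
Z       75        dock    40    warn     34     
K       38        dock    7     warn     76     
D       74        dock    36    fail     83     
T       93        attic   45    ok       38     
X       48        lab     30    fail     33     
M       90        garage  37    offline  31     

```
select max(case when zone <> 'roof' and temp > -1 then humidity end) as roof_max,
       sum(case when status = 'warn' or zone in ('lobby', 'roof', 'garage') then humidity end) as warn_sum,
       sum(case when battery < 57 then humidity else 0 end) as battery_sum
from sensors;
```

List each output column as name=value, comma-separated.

[roof_max: zone <> 'roof' and temp > -1]
sensor=G: ✓ → 28
sensor=J: ✓ → 90
sensor=V: ✓ → 67
sensor=L: ✗
sensor=E: ✓ → 100
sensor=Z: ✓ → 75
sensor=K: ✓ → 38
sensor=D: ✓ → 74
sensor=T: ✓ → 93
sensor=X: ✓ → 48
sensor=M: ✓ → 90
roof_max = MAX(28, 90, 67, 100, 75, 38, 74, 93, 48, 90) = 100
—
[warn_sum: status = 'warn' or zone in ('lobby', 'roof', 'garage')]
sensor=G: ✗
sensor=J: ✓ → 90
sensor=V: ✓ → 67
sensor=L: ✓ → 42
sensor=E: ✓ → 100
sensor=Z: ✓ → 75
sensor=K: ✓ → 38
sensor=D: ✗
sensor=T: ✗
sensor=X: ✗
sensor=M: ✓ → 90
warn_sum = 90 + 67 + 42 + 100 + 75 + 38 + 90 = 502
—
[battery_sum: battery < 57]
sensor=G: ✗
sensor=J: ✓ → 90
sensor=V: ✓ → 67
sensor=L: ✗
sensor=E: ✗
sensor=Z: ✓ → 75
sensor=K: ✗
sensor=D: ✗
sensor=T: ✓ → 93
sensor=X: ✓ → 48
sensor=M: ✓ → 90
battery_sum = 90 + 67 + 75 + 93 + 48 + 90 = 463

roof_max=100, warn_sum=502, battery_sum=463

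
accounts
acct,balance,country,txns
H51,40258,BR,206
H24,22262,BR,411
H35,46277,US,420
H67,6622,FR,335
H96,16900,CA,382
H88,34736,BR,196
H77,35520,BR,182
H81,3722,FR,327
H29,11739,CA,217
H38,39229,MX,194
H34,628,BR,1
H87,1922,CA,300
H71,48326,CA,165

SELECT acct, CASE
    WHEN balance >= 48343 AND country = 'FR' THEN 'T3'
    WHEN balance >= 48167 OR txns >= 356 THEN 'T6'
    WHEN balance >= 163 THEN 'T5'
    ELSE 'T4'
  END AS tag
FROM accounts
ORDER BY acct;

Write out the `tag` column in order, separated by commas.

T6, T5, T5, T6, T5, T5, T5, T6, T5, T5, T5, T5, T6

acct=H24: balance >= 48167 OR txns >= 356 → T6
acct=H29: balance >= 163 → T5
acct=H34: balance >= 163 → T5
acct=H35: balance >= 48167 OR txns >= 356 → T6
acct=H38: balance >= 163 → T5
acct=H51: balance >= 163 → T5
acct=H67: balance >= 163 → T5
acct=H71: balance >= 48167 OR txns >= 356 → T6
acct=H77: balance >= 163 → T5
acct=H81: balance >= 163 → T5
acct=H87: balance >= 163 → T5
acct=H88: balance >= 163 → T5
acct=H96: balance >= 48167 OR txns >= 356 → T6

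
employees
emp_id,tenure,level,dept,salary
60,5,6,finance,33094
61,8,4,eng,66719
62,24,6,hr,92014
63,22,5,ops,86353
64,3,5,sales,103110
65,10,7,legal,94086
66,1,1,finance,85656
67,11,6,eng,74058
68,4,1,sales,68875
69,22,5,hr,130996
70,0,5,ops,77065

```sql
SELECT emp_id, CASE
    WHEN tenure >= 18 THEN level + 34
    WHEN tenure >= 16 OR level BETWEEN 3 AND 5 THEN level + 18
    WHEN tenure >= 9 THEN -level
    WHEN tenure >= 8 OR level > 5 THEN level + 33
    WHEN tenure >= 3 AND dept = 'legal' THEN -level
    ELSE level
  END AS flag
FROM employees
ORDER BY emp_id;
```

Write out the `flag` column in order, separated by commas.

39, 22, 40, 39, 23, -7, 1, -6, 1, 39, 23

emp_id=60: tenure >= 8 OR level > 5 → 39
emp_id=61: tenure >= 16 OR level BETWEEN 3 AND 5 → 22
emp_id=62: tenure >= 18 → 40
emp_id=63: tenure >= 18 → 39
emp_id=64: tenure >= 16 OR level BETWEEN 3 AND 5 → 23
emp_id=65: tenure >= 9 → -7
emp_id=66: ELSE → 1
emp_id=67: tenure >= 9 → -6
emp_id=68: ELSE → 1
emp_id=69: tenure >= 18 → 39
emp_id=70: tenure >= 16 OR level BETWEEN 3 AND 5 → 23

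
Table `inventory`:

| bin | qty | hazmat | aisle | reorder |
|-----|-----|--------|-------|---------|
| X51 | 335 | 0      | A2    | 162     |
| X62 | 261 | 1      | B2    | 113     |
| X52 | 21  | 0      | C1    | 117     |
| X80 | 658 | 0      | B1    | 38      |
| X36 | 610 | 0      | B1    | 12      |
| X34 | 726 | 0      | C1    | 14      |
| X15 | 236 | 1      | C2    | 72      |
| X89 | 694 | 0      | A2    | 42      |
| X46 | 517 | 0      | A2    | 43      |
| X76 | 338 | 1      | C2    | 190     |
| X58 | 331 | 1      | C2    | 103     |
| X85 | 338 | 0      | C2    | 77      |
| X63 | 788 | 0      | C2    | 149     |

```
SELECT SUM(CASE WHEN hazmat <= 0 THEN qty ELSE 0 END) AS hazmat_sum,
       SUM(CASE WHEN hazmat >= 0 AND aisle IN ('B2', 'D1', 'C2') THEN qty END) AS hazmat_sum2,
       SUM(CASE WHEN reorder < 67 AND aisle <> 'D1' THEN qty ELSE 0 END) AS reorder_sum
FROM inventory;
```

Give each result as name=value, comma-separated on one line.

[hazmat_sum: hazmat <= 0]
bin=X51: ✓ → 335
bin=X62: ✗
bin=X52: ✓ → 21
bin=X80: ✓ → 658
bin=X36: ✓ → 610
bin=X34: ✓ → 726
bin=X15: ✗
bin=X89: ✓ → 694
bin=X46: ✓ → 517
bin=X76: ✗
bin=X58: ✗
bin=X85: ✓ → 338
bin=X63: ✓ → 788
hazmat_sum = 335 + 21 + 658 + 610 + 726 + 694 + 517 + 338 + 788 = 4687
—
[hazmat_sum2: hazmat >= 0 AND aisle IN ('B2', 'D1', 'C2')]
bin=X51: ✗
bin=X62: ✓ → 261
bin=X52: ✗
bin=X80: ✗
bin=X36: ✗
bin=X34: ✗
bin=X15: ✓ → 236
bin=X89: ✗
bin=X46: ✗
bin=X76: ✓ → 338
bin=X58: ✓ → 331
bin=X85: ✓ → 338
bin=X63: ✓ → 788
hazmat_sum2 = 261 + 236 + 338 + 331 + 338 + 788 = 2292
—
[reorder_sum: reorder < 67 AND aisle <> 'D1']
bin=X51: ✗
bin=X62: ✗
bin=X52: ✗
bin=X80: ✓ → 658
bin=X36: ✓ → 610
bin=X34: ✓ → 726
bin=X15: ✗
bin=X89: ✓ → 694
bin=X46: ✓ → 517
bin=X76: ✗
bin=X58: ✗
bin=X85: ✗
bin=X63: ✗
reorder_sum = 658 + 610 + 726 + 694 + 517 = 3205

hazmat_sum=4687, hazmat_sum2=2292, reorder_sum=3205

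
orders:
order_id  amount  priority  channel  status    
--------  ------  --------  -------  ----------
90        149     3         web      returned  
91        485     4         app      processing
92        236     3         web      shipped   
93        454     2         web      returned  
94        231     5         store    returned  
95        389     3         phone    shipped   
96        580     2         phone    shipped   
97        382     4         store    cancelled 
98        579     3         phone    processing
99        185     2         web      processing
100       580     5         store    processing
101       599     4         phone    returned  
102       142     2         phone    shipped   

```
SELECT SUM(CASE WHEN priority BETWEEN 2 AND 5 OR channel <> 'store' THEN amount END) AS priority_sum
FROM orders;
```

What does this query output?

order_id=90: ✓ → 149
order_id=91: ✓ → 485
order_id=92: ✓ → 236
order_id=93: ✓ → 454
order_id=94: ✓ → 231
order_id=95: ✓ → 389
order_id=96: ✓ → 580
order_id=97: ✓ → 382
order_id=98: ✓ → 579
order_id=99: ✓ → 185
order_id=100: ✓ → 580
order_id=101: ✓ → 599
order_id=102: ✓ → 142
priority_sum = 149 + 485 + 236 + 454 + 231 + 389 + 580 + 382 + 579 + 185 + 580 + 599 + 142 = 4991

4991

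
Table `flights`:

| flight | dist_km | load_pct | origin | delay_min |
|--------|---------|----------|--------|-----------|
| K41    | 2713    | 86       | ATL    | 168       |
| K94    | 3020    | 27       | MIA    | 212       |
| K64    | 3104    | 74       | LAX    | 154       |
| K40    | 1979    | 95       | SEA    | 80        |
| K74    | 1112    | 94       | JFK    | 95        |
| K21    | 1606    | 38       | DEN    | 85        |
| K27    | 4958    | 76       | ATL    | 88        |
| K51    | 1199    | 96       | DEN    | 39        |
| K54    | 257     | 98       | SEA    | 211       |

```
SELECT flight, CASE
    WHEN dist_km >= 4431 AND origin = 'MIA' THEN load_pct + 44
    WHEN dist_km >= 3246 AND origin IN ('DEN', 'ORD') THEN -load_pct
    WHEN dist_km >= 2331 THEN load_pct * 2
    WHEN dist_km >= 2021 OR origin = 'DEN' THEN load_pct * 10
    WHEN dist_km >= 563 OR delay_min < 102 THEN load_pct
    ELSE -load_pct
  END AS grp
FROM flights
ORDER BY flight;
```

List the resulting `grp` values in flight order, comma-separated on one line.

flight=K21: dist_km >= 2021 OR origin = 'DEN' → 380
flight=K27: dist_km >= 2331 → 152
flight=K40: dist_km >= 563 OR delay_min < 102 → 95
flight=K41: dist_km >= 2331 → 172
flight=K51: dist_km >= 2021 OR origin = 'DEN' → 960
flight=K54: ELSE → -98
flight=K64: dist_km >= 2331 → 148
flight=K74: dist_km >= 563 OR delay_min < 102 → 94
flight=K94: dist_km >= 2331 → 54

380, 152, 95, 172, 960, -98, 148, 94, 54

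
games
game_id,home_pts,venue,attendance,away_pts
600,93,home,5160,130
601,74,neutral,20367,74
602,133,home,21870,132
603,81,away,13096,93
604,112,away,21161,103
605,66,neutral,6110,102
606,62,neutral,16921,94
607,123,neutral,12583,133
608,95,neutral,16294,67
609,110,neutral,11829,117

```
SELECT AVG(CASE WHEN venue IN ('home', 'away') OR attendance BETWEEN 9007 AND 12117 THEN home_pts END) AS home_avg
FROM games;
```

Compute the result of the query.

105.8

game_id=600: ✓ → 93
game_id=601: ✗
game_id=602: ✓ → 133
game_id=603: ✓ → 81
game_id=604: ✓ → 112
game_id=605: ✗
game_id=606: ✗
game_id=607: ✗
game_id=608: ✗
game_id=609: ✓ → 110
home_avg = (93 + 133 + 81 + 112 + 110) / 5 = 105.8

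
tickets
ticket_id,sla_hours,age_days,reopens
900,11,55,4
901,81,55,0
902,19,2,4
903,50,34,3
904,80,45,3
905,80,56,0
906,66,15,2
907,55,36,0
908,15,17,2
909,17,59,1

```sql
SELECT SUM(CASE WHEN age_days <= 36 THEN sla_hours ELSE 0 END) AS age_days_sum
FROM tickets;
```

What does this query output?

ticket_id=900: ✗
ticket_id=901: ✗
ticket_id=902: ✓ → 19
ticket_id=903: ✓ → 50
ticket_id=904: ✗
ticket_id=905: ✗
ticket_id=906: ✓ → 66
ticket_id=907: ✓ → 55
ticket_id=908: ✓ → 15
ticket_id=909: ✗
age_days_sum = 19 + 50 + 66 + 55 + 15 = 205

205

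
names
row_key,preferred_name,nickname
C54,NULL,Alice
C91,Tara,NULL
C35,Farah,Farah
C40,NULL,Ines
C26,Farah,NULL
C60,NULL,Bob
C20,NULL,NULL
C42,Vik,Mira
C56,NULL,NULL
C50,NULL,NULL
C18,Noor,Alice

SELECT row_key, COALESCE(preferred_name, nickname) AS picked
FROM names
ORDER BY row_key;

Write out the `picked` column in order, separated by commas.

row_key=C18: preferred_name=Noor → Noor
row_key=C20: preferred_name=NULL, nickname=NULL (all NULL) → NULL
row_key=C26: preferred_name=Farah → Farah
row_key=C35: preferred_name=Farah → Farah
row_key=C40: preferred_name=NULL, nickname=Ines → Ines
row_key=C42: preferred_name=Vik → Vik
row_key=C50: preferred_name=NULL, nickname=NULL (all NULL) → NULL
row_key=C54: preferred_name=NULL, nickname=Alice → Alice
row_key=C56: preferred_name=NULL, nickname=NULL (all NULL) → NULL
row_key=C60: preferred_name=NULL, nickname=Bob → Bob
row_key=C91: preferred_name=Tara → Tara

Noor, NULL, Farah, Farah, Ines, Vik, NULL, Alice, NULL, Bob, Tara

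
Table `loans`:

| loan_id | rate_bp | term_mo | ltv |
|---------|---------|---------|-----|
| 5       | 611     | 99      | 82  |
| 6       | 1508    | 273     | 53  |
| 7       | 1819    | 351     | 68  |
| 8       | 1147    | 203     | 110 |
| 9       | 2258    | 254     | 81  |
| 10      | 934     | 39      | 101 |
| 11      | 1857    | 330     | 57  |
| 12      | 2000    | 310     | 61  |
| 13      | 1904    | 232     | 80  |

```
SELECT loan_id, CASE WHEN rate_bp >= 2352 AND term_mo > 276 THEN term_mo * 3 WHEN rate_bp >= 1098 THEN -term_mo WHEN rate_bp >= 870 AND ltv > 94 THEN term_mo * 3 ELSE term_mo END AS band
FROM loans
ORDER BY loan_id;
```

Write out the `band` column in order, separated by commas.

99, -273, -351, -203, -254, 117, -330, -310, -232

loan_id=5: ELSE → 99
loan_id=6: rate_bp >= 1098 → -273
loan_id=7: rate_bp >= 1098 → -351
loan_id=8: rate_bp >= 1098 → -203
loan_id=9: rate_bp >= 1098 → -254
loan_id=10: rate_bp >= 870 AND ltv > 94 → 117
loan_id=11: rate_bp >= 1098 → -330
loan_id=12: rate_bp >= 1098 → -310
loan_id=13: rate_bp >= 1098 → -232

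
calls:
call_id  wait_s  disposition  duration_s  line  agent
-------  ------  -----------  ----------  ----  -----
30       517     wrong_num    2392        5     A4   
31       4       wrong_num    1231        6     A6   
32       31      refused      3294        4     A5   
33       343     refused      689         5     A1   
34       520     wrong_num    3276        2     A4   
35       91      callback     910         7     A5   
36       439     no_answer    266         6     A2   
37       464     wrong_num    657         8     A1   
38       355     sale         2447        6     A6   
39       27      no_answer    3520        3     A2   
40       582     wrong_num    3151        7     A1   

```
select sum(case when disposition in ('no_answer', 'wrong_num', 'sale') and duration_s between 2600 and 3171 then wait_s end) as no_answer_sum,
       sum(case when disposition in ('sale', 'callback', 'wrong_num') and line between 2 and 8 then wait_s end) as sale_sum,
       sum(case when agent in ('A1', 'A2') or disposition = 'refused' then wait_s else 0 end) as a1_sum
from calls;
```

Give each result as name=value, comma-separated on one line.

no_answer_sum=582, sale_sum=2533, a1_sum=1886

[no_answer_sum: disposition in ('no_answer', 'wrong_num', 'sale') and duration_s between 2600 and 3171]
call_id=30: ✗
call_id=31: ✗
call_id=32: ✗
call_id=33: ✗
call_id=34: ✗
call_id=35: ✗
call_id=36: ✗
call_id=37: ✗
call_id=38: ✗
call_id=39: ✗
call_id=40: ✓ → 582
no_answer_sum = 582
—
[sale_sum: disposition in ('sale', 'callback', 'wrong_num') and line between 2 and 8]
call_id=30: ✓ → 517
call_id=31: ✓ → 4
call_id=32: ✗
call_id=33: ✗
call_id=34: ✓ → 520
call_id=35: ✓ → 91
call_id=36: ✗
call_id=37: ✓ → 464
call_id=38: ✓ → 355
call_id=39: ✗
call_id=40: ✓ → 582
sale_sum = 517 + 4 + 520 + 91 + 464 + 355 + 582 = 2533
—
[a1_sum: agent in ('A1', 'A2') or disposition = 'refused']
call_id=30: ✗
call_id=31: ✗
call_id=32: ✓ → 31
call_id=33: ✓ → 343
call_id=34: ✗
call_id=35: ✗
call_id=36: ✓ → 439
call_id=37: ✓ → 464
call_id=38: ✗
call_id=39: ✓ → 27
call_id=40: ✓ → 582
a1_sum = 31 + 343 + 439 + 464 + 27 + 582 = 1886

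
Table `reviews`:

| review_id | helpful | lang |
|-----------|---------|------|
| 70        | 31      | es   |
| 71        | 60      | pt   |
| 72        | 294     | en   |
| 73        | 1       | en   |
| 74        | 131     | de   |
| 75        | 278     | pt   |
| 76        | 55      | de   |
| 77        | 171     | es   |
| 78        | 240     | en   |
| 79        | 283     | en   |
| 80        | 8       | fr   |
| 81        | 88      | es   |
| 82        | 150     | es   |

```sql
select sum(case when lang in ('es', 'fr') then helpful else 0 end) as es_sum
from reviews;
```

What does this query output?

review_id=70: ✓ → 31
review_id=71: ✗
review_id=72: ✗
review_id=73: ✗
review_id=74: ✗
review_id=75: ✗
review_id=76: ✗
review_id=77: ✓ → 171
review_id=78: ✗
review_id=79: ✗
review_id=80: ✓ → 8
review_id=81: ✓ → 88
review_id=82: ✓ → 150
es_sum = 31 + 171 + 8 + 88 + 150 = 448

448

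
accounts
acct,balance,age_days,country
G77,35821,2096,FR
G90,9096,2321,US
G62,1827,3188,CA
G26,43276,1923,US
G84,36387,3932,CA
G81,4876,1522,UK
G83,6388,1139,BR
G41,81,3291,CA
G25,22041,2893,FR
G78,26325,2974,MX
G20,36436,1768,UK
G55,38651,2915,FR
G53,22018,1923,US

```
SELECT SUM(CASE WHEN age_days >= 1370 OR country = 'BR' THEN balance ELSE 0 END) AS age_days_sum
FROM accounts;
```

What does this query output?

acct=G77: ✓ → 35821
acct=G90: ✓ → 9096
acct=G62: ✓ → 1827
acct=G26: ✓ → 43276
acct=G84: ✓ → 36387
acct=G81: ✓ → 4876
acct=G83: ✓ → 6388
acct=G41: ✓ → 81
acct=G25: ✓ → 22041
acct=G78: ✓ → 26325
acct=G20: ✓ → 36436
acct=G55: ✓ → 38651
acct=G53: ✓ → 22018
age_days_sum = 35821 + 9096 + 1827 + 43276 + 36387 + 4876 + 6388 + 81 + 22041 + 26325 + 36436 + 38651 + 22018 = 283223

283223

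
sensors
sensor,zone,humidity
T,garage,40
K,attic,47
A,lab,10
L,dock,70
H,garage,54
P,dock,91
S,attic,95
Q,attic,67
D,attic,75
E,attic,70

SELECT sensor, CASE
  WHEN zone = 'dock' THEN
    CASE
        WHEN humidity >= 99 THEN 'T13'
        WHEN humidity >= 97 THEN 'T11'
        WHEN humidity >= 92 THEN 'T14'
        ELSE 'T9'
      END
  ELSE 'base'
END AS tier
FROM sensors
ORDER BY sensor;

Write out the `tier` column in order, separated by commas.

sensor=A: zone='lab' → outer ELSE → base
sensor=D: zone='attic' → outer ELSE → base
sensor=E: zone='attic' → outer ELSE → base
sensor=H: zone='garage' → outer ELSE → base
sensor=K: zone='attic' → outer ELSE → base
sensor=L: zone='dock' → inner[ELSE] → T9
sensor=P: zone='dock' → inner[ELSE] → T9
sensor=Q: zone='attic' → outer ELSE → base
sensor=S: zone='attic' → outer ELSE → base
sensor=T: zone='garage' → outer ELSE → base

base, base, base, base, base, T9, T9, base, base, base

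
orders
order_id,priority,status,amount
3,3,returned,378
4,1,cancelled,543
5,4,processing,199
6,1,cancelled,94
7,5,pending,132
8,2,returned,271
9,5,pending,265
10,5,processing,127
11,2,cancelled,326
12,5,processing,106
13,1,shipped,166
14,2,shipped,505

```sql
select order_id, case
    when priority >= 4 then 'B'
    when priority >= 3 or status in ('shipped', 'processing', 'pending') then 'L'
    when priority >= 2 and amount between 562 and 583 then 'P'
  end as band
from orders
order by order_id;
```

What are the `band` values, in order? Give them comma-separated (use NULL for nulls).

order_id=3: priority >= 3 or status in ('shipped', 'processing', 'pending') → L
order_id=4: (no match → NULL) → NULL
order_id=5: priority >= 4 → B
order_id=6: (no match → NULL) → NULL
order_id=7: priority >= 4 → B
order_id=8: (no match → NULL) → NULL
order_id=9: priority >= 4 → B
order_id=10: priority >= 4 → B
order_id=11: (no match → NULL) → NULL
order_id=12: priority >= 4 → B
order_id=13: priority >= 3 or status in ('shipped', 'processing', 'pending') → L
order_id=14: priority >= 3 or status in ('shipped', 'processing', 'pending') → L

L, NULL, B, NULL, B, NULL, B, B, NULL, B, L, L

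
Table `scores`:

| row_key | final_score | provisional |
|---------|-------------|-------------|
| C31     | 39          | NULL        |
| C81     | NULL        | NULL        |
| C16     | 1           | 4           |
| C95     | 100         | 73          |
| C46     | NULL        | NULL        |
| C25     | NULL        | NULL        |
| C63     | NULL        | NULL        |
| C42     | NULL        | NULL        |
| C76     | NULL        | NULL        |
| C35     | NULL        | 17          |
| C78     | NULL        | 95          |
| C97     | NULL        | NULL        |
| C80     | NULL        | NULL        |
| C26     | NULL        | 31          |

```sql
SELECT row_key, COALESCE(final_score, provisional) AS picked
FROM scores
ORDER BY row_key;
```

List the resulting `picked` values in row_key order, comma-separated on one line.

1, NULL, 31, 39, 17, NULL, NULL, NULL, NULL, 95, NULL, NULL, 100, NULL

row_key=C16: final_score=1 → 1
row_key=C25: final_score=NULL, provisional=NULL (all NULL) → NULL
row_key=C26: final_score=NULL, provisional=31 → 31
row_key=C31: final_score=39 → 39
row_key=C35: final_score=NULL, provisional=17 → 17
row_key=C42: final_score=NULL, provisional=NULL (all NULL) → NULL
row_key=C46: final_score=NULL, provisional=NULL (all NULL) → NULL
row_key=C63: final_score=NULL, provisional=NULL (all NULL) → NULL
row_key=C76: final_score=NULL, provisional=NULL (all NULL) → NULL
row_key=C78: final_score=NULL, provisional=95 → 95
row_key=C80: final_score=NULL, provisional=NULL (all NULL) → NULL
row_key=C81: final_score=NULL, provisional=NULL (all NULL) → NULL
row_key=C95: final_score=100 → 100
row_key=C97: final_score=NULL, provisional=NULL (all NULL) → NULL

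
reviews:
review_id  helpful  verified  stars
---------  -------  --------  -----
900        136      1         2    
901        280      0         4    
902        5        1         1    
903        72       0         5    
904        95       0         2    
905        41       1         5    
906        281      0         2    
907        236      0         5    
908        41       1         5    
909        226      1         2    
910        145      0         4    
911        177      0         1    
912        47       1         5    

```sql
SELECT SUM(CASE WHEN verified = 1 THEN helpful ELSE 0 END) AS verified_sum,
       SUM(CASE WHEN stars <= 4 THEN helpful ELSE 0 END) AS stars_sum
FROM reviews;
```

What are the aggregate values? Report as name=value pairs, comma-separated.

verified_sum=496, stars_sum=1345

[verified_sum: verified = 1]
review_id=900: ✓ → 136
review_id=901: ✗
review_id=902: ✓ → 5
review_id=903: ✗
review_id=904: ✗
review_id=905: ✓ → 41
review_id=906: ✗
review_id=907: ✗
review_id=908: ✓ → 41
review_id=909: ✓ → 226
review_id=910: ✗
review_id=911: ✗
review_id=912: ✓ → 47
verified_sum = 136 + 5 + 41 + 41 + 226 + 47 = 496
—
[stars_sum: stars <= 4]
review_id=900: ✓ → 136
review_id=901: ✓ → 280
review_id=902: ✓ → 5
review_id=903: ✗
review_id=904: ✓ → 95
review_id=905: ✗
review_id=906: ✓ → 281
review_id=907: ✗
review_id=908: ✗
review_id=909: ✓ → 226
review_id=910: ✓ → 145
review_id=911: ✓ → 177
review_id=912: ✗
stars_sum = 136 + 280 + 5 + 95 + 281 + 226 + 145 + 177 = 1345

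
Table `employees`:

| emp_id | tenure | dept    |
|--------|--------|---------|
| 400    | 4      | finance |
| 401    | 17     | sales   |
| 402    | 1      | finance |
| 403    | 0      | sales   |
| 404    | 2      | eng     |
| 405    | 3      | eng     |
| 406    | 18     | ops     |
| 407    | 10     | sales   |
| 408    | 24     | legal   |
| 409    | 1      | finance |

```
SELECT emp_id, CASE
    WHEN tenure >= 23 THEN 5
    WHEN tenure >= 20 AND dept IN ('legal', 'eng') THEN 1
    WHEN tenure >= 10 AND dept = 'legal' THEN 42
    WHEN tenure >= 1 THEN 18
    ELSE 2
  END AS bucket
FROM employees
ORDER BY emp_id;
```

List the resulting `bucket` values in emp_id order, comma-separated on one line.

emp_id=400: tenure >= 1 → 18
emp_id=401: tenure >= 1 → 18
emp_id=402: tenure >= 1 → 18
emp_id=403: ELSE → 2
emp_id=404: tenure >= 1 → 18
emp_id=405: tenure >= 1 → 18
emp_id=406: tenure >= 1 → 18
emp_id=407: tenure >= 1 → 18
emp_id=408: tenure >= 23 → 5
emp_id=409: tenure >= 1 → 18

18, 18, 18, 2, 18, 18, 18, 18, 5, 18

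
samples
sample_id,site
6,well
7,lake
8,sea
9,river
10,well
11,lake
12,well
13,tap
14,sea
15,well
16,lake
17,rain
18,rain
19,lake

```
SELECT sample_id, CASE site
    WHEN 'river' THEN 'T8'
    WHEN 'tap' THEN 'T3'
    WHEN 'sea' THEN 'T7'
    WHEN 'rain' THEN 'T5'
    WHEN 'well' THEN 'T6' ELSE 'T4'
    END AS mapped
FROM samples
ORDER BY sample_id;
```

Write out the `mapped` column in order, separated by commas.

T6, T4, T7, T8, T6, T4, T6, T3, T7, T6, T4, T5, T5, T4

sample_id=6: site='well' → T6
sample_id=7: ELSE → T4
sample_id=8: site='sea' → T7
sample_id=9: site='river' → T8
sample_id=10: site='well' → T6
sample_id=11: ELSE → T4
sample_id=12: site='well' → T6
sample_id=13: site='tap' → T3
sample_id=14: site='sea' → T7
sample_id=15: site='well' → T6
sample_id=16: ELSE → T4
sample_id=17: site='rain' → T5
sample_id=18: site='rain' → T5
sample_id=19: ELSE → T4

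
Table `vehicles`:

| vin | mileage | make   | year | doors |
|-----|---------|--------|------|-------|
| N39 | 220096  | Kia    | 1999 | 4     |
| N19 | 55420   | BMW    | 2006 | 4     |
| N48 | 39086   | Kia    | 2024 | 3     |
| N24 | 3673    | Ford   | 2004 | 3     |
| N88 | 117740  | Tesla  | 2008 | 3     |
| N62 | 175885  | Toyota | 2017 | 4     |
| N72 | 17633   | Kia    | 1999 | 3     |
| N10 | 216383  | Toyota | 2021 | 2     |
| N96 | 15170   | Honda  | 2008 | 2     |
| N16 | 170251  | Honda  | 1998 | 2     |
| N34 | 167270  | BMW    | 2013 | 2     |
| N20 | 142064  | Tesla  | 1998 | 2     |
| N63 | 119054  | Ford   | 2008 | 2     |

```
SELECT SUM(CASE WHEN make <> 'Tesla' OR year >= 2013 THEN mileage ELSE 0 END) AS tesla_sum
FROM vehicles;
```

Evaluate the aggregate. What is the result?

1199921

vin=N39: ✓ → 220096
vin=N19: ✓ → 55420
vin=N48: ✓ → 39086
vin=N24: ✓ → 3673
vin=N88: ✗
vin=N62: ✓ → 175885
vin=N72: ✓ → 17633
vin=N10: ✓ → 216383
vin=N96: ✓ → 15170
vin=N16: ✓ → 170251
vin=N34: ✓ → 167270
vin=N20: ✗
vin=N63: ✓ → 119054
tesla_sum = 220096 + 55420 + 39086 + 3673 + 175885 + 17633 + 216383 + 15170 + 170251 + 167270 + 119054 = 1199921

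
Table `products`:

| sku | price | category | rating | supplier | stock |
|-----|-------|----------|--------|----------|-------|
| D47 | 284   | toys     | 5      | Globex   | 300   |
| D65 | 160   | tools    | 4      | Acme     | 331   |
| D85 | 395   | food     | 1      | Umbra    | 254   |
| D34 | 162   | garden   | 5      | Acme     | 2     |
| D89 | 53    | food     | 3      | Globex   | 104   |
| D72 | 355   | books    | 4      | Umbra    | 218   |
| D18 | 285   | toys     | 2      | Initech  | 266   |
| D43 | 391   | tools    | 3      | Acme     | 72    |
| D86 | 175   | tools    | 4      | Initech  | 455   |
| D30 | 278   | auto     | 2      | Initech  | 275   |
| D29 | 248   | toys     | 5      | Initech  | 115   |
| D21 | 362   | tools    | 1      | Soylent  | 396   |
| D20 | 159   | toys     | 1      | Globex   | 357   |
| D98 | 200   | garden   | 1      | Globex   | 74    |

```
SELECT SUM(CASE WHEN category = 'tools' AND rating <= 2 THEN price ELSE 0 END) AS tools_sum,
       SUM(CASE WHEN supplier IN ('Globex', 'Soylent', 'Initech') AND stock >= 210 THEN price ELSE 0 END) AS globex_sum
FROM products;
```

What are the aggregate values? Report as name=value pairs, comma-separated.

tools_sum=362, globex_sum=1543

[tools_sum: category = 'tools' AND rating <= 2]
sku=D47: ✗
sku=D65: ✗
sku=D85: ✗
sku=D34: ✗
sku=D89: ✗
sku=D72: ✗
sku=D18: ✗
sku=D43: ✗
sku=D86: ✗
sku=D30: ✗
sku=D29: ✗
sku=D21: ✓ → 362
sku=D20: ✗
sku=D98: ✗
tools_sum = 362
—
[globex_sum: supplier IN ('Globex', 'Soylent', 'Initech') AND stock >= 210]
sku=D47: ✓ → 284
sku=D65: ✗
sku=D85: ✗
sku=D34: ✗
sku=D89: ✗
sku=D72: ✗
sku=D18: ✓ → 285
sku=D43: ✗
sku=D86: ✓ → 175
sku=D30: ✓ → 278
sku=D29: ✗
sku=D21: ✓ → 362
sku=D20: ✓ → 159
sku=D98: ✗
globex_sum = 284 + 285 + 175 + 278 + 362 + 159 = 1543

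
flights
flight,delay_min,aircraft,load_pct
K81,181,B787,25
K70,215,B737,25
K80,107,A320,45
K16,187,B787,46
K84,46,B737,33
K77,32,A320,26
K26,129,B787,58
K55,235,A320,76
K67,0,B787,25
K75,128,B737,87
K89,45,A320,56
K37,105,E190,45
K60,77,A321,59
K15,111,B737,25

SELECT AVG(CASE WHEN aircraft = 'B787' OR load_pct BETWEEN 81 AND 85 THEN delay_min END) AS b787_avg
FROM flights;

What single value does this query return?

124.25

flight=K81: ✓ → 181
flight=K70: ✗
flight=K80: ✗
flight=K16: ✓ → 187
flight=K84: ✗
flight=K77: ✗
flight=K26: ✓ → 129
flight=K55: ✗
flight=K67: ✓ → 0
flight=K75: ✗
flight=K89: ✗
flight=K37: ✗
flight=K60: ✗
flight=K15: ✗
b787_avg = (181 + 187 + 129 + 0) / 4 = 124.25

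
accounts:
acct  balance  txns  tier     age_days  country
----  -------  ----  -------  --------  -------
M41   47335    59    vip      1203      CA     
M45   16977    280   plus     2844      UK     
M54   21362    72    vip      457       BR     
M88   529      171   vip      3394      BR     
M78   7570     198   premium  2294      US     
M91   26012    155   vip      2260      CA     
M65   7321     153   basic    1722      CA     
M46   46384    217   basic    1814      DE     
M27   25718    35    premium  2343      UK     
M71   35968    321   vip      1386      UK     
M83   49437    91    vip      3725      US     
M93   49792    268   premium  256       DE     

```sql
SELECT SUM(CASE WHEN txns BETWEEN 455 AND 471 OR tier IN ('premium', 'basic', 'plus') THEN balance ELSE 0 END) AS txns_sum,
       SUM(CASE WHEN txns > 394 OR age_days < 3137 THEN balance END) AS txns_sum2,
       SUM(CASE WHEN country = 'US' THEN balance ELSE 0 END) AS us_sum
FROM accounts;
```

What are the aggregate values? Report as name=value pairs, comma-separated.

[txns_sum: txns BETWEEN 455 AND 471 OR tier IN ('premium', 'basic', 'plus')]
acct=M41: ✗
acct=M45: ✓ → 16977
acct=M54: ✗
acct=M88: ✗
acct=M78: ✓ → 7570
acct=M91: ✗
acct=M65: ✓ → 7321
acct=M46: ✓ → 46384
acct=M27: ✓ → 25718
acct=M71: ✗
acct=M83: ✗
acct=M93: ✓ → 49792
txns_sum = 16977 + 7570 + 7321 + 46384 + 25718 + 49792 = 153762
—
[txns_sum2: txns > 394 OR age_days < 3137]
acct=M41: ✓ → 47335
acct=M45: ✓ → 16977
acct=M54: ✓ → 21362
acct=M88: ✗
acct=M78: ✓ → 7570
acct=M91: ✓ → 26012
acct=M65: ✓ → 7321
acct=M46: ✓ → 46384
acct=M27: ✓ → 25718
acct=M71: ✓ → 35968
acct=M83: ✗
acct=M93: ✓ → 49792
txns_sum2 = 47335 + 16977 + 21362 + 7570 + 26012 + 7321 + 46384 + 25718 + 35968 + 49792 = 284439
—
[us_sum: country = 'US']
acct=M41: ✗
acct=M45: ✗
acct=M54: ✗
acct=M88: ✗
acct=M78: ✓ → 7570
acct=M91: ✗
acct=M65: ✗
acct=M46: ✗
acct=M27: ✗
acct=M71: ✗
acct=M83: ✓ → 49437
acct=M93: ✗
us_sum = 7570 + 49437 = 57007

txns_sum=153762, txns_sum2=284439, us_sum=57007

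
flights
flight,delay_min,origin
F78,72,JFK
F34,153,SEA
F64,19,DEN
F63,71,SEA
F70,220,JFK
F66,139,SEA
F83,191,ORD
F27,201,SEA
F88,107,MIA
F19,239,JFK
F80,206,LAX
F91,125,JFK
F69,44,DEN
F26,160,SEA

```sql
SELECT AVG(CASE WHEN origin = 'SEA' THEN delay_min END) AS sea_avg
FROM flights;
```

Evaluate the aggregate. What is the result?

144.8

flight=F78: ✗
flight=F34: ✓ → 153
flight=F64: ✗
flight=F63: ✓ → 71
flight=F70: ✗
flight=F66: ✓ → 139
flight=F83: ✗
flight=F27: ✓ → 201
flight=F88: ✗
flight=F19: ✗
flight=F80: ✗
flight=F91: ✗
flight=F69: ✗
flight=F26: ✓ → 160
sea_avg = (153 + 71 + 139 + 201 + 160) / 5 = 144.8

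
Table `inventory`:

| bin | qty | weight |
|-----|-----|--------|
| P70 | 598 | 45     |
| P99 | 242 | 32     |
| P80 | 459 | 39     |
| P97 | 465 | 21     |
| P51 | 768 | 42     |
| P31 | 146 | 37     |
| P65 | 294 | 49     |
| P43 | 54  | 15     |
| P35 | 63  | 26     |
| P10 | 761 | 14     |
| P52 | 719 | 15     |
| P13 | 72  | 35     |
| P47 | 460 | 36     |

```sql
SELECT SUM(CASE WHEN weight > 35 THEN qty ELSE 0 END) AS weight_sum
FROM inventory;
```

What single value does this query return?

bin=P70: ✓ → 598
bin=P99: ✗
bin=P80: ✓ → 459
bin=P97: ✗
bin=P51: ✓ → 768
bin=P31: ✓ → 146
bin=P65: ✓ → 294
bin=P43: ✗
bin=P35: ✗
bin=P10: ✗
bin=P52: ✗
bin=P13: ✗
bin=P47: ✓ → 460
weight_sum = 598 + 459 + 768 + 146 + 294 + 460 = 2725

2725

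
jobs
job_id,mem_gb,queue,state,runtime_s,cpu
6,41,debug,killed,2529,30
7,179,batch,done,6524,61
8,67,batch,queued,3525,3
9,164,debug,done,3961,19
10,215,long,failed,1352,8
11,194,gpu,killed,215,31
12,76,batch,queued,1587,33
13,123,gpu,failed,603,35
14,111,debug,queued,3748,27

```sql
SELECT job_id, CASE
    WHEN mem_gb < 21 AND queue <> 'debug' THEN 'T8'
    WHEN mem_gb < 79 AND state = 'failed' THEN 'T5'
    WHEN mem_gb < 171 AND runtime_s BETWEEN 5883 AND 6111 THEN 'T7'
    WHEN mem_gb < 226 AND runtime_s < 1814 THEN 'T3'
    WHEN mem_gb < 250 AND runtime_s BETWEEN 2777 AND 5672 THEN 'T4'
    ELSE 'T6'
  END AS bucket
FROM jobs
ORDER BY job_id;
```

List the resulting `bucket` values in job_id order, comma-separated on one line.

T6, T6, T4, T4, T3, T3, T3, T3, T4

job_id=6: ELSE → T6
job_id=7: ELSE → T6
job_id=8: mem_gb < 250 AND runtime_s BETWEEN 2777 AND 5672 → T4
job_id=9: mem_gb < 250 AND runtime_s BETWEEN 2777 AND 5672 → T4
job_id=10: mem_gb < 226 AND runtime_s < 1814 → T3
job_id=11: mem_gb < 226 AND runtime_s < 1814 → T3
job_id=12: mem_gb < 226 AND runtime_s < 1814 → T3
job_id=13: mem_gb < 226 AND runtime_s < 1814 → T3
job_id=14: mem_gb < 250 AND runtime_s BETWEEN 2777 AND 5672 → T4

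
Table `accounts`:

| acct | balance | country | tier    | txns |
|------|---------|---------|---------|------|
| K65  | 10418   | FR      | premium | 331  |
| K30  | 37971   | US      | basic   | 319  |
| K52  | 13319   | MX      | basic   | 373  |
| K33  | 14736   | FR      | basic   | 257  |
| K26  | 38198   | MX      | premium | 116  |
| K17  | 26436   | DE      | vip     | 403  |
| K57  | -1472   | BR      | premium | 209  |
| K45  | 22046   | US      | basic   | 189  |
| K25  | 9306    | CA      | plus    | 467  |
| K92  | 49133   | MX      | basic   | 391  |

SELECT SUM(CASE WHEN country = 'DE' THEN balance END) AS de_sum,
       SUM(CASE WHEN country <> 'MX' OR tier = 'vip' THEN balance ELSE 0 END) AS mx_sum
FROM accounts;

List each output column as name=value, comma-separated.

[de_sum: country = 'DE']
acct=K65: ✗
acct=K30: ✗
acct=K52: ✗
acct=K33: ✗
acct=K26: ✗
acct=K17: ✓ → 26436
acct=K57: ✗
acct=K45: ✗
acct=K25: ✗
acct=K92: ✗
de_sum = 26436
—
[mx_sum: country <> 'MX' OR tier = 'vip']
acct=K65: ✓ → 10418
acct=K30: ✓ → 37971
acct=K52: ✗
acct=K33: ✓ → 14736
acct=K26: ✗
acct=K17: ✓ → 26436
acct=K57: ✓ → -1472
acct=K45: ✓ → 22046
acct=K25: ✓ → 9306
acct=K92: ✗
mx_sum = 10418 + 37971 + 14736 + 26436 + -1472 + 22046 + 9306 = 119441

de_sum=26436, mx_sum=119441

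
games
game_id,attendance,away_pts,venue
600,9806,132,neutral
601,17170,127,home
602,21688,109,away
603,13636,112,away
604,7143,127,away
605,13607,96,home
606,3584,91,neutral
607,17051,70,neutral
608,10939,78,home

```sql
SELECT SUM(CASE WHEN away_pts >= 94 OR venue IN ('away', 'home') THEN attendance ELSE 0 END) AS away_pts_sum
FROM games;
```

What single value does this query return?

93989

game_id=600: ✓ → 9806
game_id=601: ✓ → 17170
game_id=602: ✓ → 21688
game_id=603: ✓ → 13636
game_id=604: ✓ → 7143
game_id=605: ✓ → 13607
game_id=606: ✗
game_id=607: ✗
game_id=608: ✓ → 10939
away_pts_sum = 9806 + 17170 + 21688 + 13636 + 7143 + 13607 + 10939 = 93989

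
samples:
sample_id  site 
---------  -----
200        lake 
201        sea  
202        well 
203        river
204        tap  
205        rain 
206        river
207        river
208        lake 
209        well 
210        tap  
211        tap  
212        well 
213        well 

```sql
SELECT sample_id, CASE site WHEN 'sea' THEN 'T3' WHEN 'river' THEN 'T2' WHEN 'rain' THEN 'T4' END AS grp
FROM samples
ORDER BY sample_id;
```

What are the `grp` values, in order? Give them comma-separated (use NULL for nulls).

sample_id=200: (no match → NULL) → NULL
sample_id=201: site='sea' → T3
sample_id=202: (no match → NULL) → NULL
sample_id=203: site='river' → T2
sample_id=204: (no match → NULL) → NULL
sample_id=205: site='rain' → T4
sample_id=206: site='river' → T2
sample_id=207: site='river' → T2
sample_id=208: (no match → NULL) → NULL
sample_id=209: (no match → NULL) → NULL
sample_id=210: (no match → NULL) → NULL
sample_id=211: (no match → NULL) → NULL
sample_id=212: (no match → NULL) → NULL
sample_id=213: (no match → NULL) → NULL

NULL, T3, NULL, T2, NULL, T4, T2, T2, NULL, NULL, NULL, NULL, NULL, NULL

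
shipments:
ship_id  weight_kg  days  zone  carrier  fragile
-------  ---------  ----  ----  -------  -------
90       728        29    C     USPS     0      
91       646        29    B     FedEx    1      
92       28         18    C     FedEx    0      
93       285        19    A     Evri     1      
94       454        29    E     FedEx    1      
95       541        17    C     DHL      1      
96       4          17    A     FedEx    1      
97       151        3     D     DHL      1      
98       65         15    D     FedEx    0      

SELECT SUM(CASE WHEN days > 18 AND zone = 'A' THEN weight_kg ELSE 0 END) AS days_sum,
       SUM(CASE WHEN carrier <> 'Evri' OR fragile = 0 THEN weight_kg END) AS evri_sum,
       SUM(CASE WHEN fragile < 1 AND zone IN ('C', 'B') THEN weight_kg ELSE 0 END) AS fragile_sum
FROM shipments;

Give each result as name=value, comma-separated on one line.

days_sum=285, evri_sum=2617, fragile_sum=756

[days_sum: days > 18 AND zone = 'A']
ship_id=90: ✗
ship_id=91: ✗
ship_id=92: ✗
ship_id=93: ✓ → 285
ship_id=94: ✗
ship_id=95: ✗
ship_id=96: ✗
ship_id=97: ✗
ship_id=98: ✗
days_sum = 285
—
[evri_sum: carrier <> 'Evri' OR fragile = 0]
ship_id=90: ✓ → 728
ship_id=91: ✓ → 646
ship_id=92: ✓ → 28
ship_id=93: ✗
ship_id=94: ✓ → 454
ship_id=95: ✓ → 541
ship_id=96: ✓ → 4
ship_id=97: ✓ → 151
ship_id=98: ✓ → 65
evri_sum = 728 + 646 + 28 + 454 + 541 + 4 + 151 + 65 = 2617
—
[fragile_sum: fragile < 1 AND zone IN ('C', 'B')]
ship_id=90: ✓ → 728
ship_id=91: ✗
ship_id=92: ✓ → 28
ship_id=93: ✗
ship_id=94: ✗
ship_id=95: ✗
ship_id=96: ✗
ship_id=97: ✗
ship_id=98: ✗
fragile_sum = 728 + 28 = 756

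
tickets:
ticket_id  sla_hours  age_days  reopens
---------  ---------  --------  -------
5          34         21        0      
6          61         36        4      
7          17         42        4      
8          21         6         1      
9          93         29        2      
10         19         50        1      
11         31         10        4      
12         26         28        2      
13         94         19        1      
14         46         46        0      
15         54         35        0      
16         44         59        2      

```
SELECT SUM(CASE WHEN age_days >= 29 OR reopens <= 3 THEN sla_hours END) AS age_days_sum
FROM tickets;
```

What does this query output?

509

ticket_id=5: ✓ → 34
ticket_id=6: ✓ → 61
ticket_id=7: ✓ → 17
ticket_id=8: ✓ → 21
ticket_id=9: ✓ → 93
ticket_id=10: ✓ → 19
ticket_id=11: ✗
ticket_id=12: ✓ → 26
ticket_id=13: ✓ → 94
ticket_id=14: ✓ → 46
ticket_id=15: ✓ → 54
ticket_id=16: ✓ → 44
age_days_sum = 34 + 61 + 17 + 21 + 93 + 19 + 26 + 94 + 46 + 54 + 44 = 509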